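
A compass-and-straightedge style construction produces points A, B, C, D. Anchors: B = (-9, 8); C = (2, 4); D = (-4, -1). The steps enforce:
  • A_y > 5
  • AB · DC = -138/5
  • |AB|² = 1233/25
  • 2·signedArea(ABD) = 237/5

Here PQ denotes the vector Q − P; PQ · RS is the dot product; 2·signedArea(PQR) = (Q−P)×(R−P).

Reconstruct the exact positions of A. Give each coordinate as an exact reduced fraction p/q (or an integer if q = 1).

A = (-12/5, 28/5)

1. A_x = -12/5  [AB · DC = -138/5 ∩ 2·signedArea(ABD) = 237/5]
2. A_y = 28/5  [AB · DC = -138/5 ∩ 2·signedArea(ABD) = 237/5]
   → A = (-12/5, 28/5)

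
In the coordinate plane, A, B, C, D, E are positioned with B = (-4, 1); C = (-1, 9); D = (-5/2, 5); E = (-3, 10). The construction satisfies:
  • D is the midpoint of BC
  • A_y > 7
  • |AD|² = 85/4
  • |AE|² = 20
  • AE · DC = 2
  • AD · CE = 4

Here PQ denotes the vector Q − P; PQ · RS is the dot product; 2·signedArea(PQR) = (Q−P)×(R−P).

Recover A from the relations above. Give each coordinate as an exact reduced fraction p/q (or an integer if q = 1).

1. A_x = 1  [AE · DC = 2 ∩ AD · CE = 4]
2. A_y = 8  [AE · DC = 2 ∩ AD · CE = 4]
   → A = (1, 8)

A = (1, 8)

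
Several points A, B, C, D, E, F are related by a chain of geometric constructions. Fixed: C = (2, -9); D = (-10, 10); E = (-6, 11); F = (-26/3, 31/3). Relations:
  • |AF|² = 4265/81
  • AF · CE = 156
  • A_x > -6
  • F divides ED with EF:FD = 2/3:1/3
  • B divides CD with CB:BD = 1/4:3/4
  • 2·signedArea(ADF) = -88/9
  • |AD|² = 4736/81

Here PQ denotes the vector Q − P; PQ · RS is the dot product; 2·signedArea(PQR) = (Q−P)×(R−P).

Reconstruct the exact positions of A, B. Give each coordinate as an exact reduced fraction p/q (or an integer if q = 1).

1. A_x = -50/9  [2·signedArea(ADF) = -88/9 ∩ AF · CE = 156]
2. A_y = 34/9  [2·signedArea(ADF) = -88/9 ∩ AF · CE = 156]
   → A = (-50/9, 34/9)
3. B_x = -1  [B divides CD with CB:BD = 1/4:3/4]
4. B_y = -17/4  [B divides CD with CB:BD = 1/4:3/4]
   → B = (-1, -17/4)

A = (-50/9, 34/9)
B = (-1, -17/4)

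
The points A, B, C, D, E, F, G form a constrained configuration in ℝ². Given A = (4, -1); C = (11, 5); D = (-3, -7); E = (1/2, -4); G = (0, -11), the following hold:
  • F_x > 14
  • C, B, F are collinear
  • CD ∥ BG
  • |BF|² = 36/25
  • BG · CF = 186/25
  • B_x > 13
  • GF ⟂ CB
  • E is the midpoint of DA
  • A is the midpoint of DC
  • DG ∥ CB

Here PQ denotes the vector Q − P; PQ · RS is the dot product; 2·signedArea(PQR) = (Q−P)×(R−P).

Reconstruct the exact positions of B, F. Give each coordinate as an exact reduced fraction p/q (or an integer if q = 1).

B = (14, 1)
F = (368/25, 1/25)

1. B_x = 14  [CD ∥ BG ∩ DG ∥ CB]
2. B_y = 1  [CD ∥ BG ∩ DG ∥ CB]
   → B = (14, 1)
3. F_x = 368/25  [C, B, F are collinear ∩ GF ⟂ CB]
4. F_y = 1/25  [C, B, F are collinear ∩ GF ⟂ CB]
   → F = (368/25, 1/25)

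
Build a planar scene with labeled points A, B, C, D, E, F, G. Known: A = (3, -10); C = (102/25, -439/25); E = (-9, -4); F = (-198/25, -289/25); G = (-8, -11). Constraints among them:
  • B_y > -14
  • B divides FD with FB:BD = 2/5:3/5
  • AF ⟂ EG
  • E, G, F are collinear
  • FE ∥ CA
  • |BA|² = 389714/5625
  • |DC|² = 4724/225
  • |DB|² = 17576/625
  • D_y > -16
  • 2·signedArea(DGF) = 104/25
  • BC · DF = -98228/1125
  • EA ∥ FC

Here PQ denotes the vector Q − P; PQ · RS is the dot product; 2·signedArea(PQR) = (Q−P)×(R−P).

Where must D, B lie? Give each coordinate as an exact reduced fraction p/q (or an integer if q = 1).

B = (-1774/375, -4907/375)
D = (4/75, -1153/75)

1. D_x = 4/75  [line 14/25·x + 2/25·y + 6/5 = 0 ∩ |DC|² = 4724/225]
2. D_y = -1153/75  [line 14/25·x + 2/25·y + 6/5 = 0 ∩ |DC|² = 4724/225]
   → D = (4/75, -1153/75)
3. B_x = -1774/375  [B divides FD with FB:BD = 2/5:3/5]
4. B_y = -4907/375  [B divides FD with FB:BD = 2/5:3/5]
   → B = (-1774/375, -4907/375)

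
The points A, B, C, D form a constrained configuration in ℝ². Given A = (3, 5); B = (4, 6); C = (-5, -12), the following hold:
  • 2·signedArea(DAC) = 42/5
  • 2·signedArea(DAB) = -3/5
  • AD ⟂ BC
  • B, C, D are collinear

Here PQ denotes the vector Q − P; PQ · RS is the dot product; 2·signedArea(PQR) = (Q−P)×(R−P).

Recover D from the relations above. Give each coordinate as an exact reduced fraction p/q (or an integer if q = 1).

1. D_x = 17/5  [B, C, D are collinear ∩ AD ⟂ BC]
2. D_y = 24/5  [B, C, D are collinear ∩ AD ⟂ BC]
   → D = (17/5, 24/5)

D = (17/5, 24/5)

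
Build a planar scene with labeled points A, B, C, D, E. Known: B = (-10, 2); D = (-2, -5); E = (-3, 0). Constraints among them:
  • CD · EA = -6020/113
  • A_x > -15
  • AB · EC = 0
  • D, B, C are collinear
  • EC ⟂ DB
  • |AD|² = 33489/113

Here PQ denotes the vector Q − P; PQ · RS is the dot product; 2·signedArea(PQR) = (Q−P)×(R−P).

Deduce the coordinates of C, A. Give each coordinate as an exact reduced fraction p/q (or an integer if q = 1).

1. C_x = -570/113  [D, B, C are collinear ∩ EC ⟂ DB]
2. C_y = -264/113  [D, B, C are collinear ∩ EC ⟂ DB]
   → C = (-570/113, -264/113)
3. A_x = -1690/113  [AB · EC = 0 ∩ CD · EA = -6020/113]
4. A_y = 716/113  [AB · EC = 0 ∩ CD · EA = -6020/113]
   → A = (-1690/113, 716/113)

A = (-1690/113, 716/113)
C = (-570/113, -264/113)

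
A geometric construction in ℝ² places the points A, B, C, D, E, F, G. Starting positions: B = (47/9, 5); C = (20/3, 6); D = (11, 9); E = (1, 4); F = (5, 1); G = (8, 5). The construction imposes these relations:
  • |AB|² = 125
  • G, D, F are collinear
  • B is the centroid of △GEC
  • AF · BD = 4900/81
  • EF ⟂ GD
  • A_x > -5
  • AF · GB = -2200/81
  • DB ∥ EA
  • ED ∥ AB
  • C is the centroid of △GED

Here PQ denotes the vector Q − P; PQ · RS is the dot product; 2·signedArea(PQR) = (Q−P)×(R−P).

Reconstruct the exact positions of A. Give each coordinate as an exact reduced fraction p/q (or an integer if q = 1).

A = (-43/9, 0)

1. A_x = -43/9  [ED ∥ AB ∩ DB ∥ EA]
2. A_y = 0  [ED ∥ AB ∩ DB ∥ EA]
   → A = (-43/9, 0)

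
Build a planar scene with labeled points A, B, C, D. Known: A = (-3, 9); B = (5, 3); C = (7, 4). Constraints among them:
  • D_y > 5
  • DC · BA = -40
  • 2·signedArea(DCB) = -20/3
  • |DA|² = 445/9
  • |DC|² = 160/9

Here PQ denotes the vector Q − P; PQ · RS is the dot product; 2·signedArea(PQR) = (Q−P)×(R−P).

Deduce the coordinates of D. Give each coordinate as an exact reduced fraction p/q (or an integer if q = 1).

D = (3, 16/3)

1. D_x = 3  [DC · BA = -40 ∩ 2·signedArea(DCB) = -20/3]
2. D_y = 16/3  [DC · BA = -40 ∩ 2·signedArea(DCB) = -20/3]
   → D = (3, 16/3)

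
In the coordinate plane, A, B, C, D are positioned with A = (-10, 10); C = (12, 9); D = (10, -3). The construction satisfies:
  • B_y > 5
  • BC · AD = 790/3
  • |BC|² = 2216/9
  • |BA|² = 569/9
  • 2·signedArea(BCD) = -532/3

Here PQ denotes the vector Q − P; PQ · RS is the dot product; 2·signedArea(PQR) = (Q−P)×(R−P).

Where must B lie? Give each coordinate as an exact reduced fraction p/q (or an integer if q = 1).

1. B_x = -10/3  [BC · AD = 790/3 ∩ 2·signedArea(BCD) = -532/3]
2. B_y = 17/3  [BC · AD = 790/3 ∩ 2·signedArea(BCD) = -532/3]
   → B = (-10/3, 17/3)

B = (-10/3, 17/3)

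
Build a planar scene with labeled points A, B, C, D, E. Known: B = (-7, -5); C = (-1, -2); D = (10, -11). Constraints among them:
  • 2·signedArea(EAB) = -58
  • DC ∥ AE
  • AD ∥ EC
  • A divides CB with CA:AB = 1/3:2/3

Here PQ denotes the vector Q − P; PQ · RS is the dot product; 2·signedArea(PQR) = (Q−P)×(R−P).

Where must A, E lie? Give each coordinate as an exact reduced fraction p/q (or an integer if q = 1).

1. A_x = -3  [A divides CB with CA:AB = 1/3:2/3]
2. A_y = -3  [A divides CB with CA:AB = 1/3:2/3]
   → A = (-3, -3)
3. E_x = -14  [AD ∥ EC ∩ DC ∥ AE]
4. E_y = 6  [AD ∥ EC ∩ DC ∥ AE]
   → E = (-14, 6)

A = (-3, -3)
E = (-14, 6)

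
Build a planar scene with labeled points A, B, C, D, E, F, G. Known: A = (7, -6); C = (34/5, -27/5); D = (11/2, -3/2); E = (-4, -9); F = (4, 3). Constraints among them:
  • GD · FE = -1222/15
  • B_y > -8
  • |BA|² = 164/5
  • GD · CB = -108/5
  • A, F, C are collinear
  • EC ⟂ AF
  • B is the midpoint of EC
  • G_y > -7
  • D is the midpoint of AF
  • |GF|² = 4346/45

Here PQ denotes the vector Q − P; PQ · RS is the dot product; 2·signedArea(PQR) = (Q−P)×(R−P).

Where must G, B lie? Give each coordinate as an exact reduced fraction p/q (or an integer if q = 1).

1. B_x = 7/5  [B is the midpoint of EC]
2. B_y = -36/5  [B is the midpoint of EC]
   → B = (7/5, -36/5)
3. G_x = 49/15  [GD · FE = -1222/15 ∩ GD · CB = -108/5]
4. G_y = -34/5  [GD · FE = -1222/15 ∩ GD · CB = -108/5]
   → G = (49/15, -34/5)

B = (7/5, -36/5)
G = (49/15, -34/5)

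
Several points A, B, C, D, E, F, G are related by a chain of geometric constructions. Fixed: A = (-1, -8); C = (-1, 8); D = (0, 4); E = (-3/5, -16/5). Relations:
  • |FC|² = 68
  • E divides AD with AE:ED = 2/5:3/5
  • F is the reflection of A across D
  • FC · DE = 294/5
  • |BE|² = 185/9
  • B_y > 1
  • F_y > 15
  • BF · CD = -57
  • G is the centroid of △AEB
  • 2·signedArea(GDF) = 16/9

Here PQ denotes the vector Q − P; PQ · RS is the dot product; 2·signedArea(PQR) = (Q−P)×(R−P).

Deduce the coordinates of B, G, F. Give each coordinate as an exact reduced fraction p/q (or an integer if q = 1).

1. F_x = 1  [F is the reflection of A across D]
2. F_y = 16  [F is the reflection of A across D]
   → F = (1, 16)
3. B_x = -2/3  [line -1·x + 4·y + -6 = 0 ∩ |BE|² = 185/9]
4. B_y = 4/3  [line -1·x + 4·y + -6 = 0 ∩ |BE|² = 185/9]
   → B = (-2/3, 4/3)
5. G_x = -34/45  [G is the centroid of △AEB]
6. G_y = -148/45  [G is the centroid of △AEB]
   → G = (-34/45, -148/45)

B = (-2/3, 4/3)
F = (1, 16)
G = (-34/45, -148/45)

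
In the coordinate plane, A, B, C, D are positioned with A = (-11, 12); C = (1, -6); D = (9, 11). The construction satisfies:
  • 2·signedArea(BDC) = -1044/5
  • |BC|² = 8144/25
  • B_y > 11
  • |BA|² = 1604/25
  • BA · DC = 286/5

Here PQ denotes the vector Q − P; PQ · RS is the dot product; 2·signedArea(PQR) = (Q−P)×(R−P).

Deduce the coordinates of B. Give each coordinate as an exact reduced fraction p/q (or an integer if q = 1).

B = (-3, 58/5)

1. B_x = -3  [BA · DC = 286/5 ∩ 2·signedArea(BDC) = -1044/5]
2. B_y = 58/5  [BA · DC = 286/5 ∩ 2·signedArea(BDC) = -1044/5]
   → B = (-3, 58/5)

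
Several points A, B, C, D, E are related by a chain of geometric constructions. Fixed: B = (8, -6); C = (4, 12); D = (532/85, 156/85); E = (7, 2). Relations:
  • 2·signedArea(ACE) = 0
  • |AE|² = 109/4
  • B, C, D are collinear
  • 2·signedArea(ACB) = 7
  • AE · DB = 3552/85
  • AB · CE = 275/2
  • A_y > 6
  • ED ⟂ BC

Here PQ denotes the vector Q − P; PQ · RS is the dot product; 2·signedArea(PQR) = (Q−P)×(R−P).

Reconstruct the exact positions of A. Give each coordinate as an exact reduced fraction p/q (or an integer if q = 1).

1. A_x = 11/2  [2·signedArea(ACE) = 0 ∩ AE · DB = 3552/85]
2. A_y = 7  [2·signedArea(ACE) = 0 ∩ AE · DB = 3552/85]
   → A = (11/2, 7)

A = (11/2, 7)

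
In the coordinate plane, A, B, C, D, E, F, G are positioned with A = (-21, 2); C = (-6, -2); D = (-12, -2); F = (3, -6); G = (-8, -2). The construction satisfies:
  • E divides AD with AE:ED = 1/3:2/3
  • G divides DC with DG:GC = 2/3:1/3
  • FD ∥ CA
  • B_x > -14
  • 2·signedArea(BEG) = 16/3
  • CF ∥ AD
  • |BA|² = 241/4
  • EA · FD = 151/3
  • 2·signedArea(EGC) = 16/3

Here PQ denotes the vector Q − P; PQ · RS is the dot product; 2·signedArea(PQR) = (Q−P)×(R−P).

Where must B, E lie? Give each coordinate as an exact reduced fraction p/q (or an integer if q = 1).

B = (-27/2, 0)
E = (-18, 2/3)

1. E_x = -18  [E divides AD with AE:ED = 1/3:2/3]
2. E_y = 2/3  [E divides AD with AE:ED = 1/3:2/3]
   → E = (-18, 2/3)
3. B_x = -27/2  [line 8/3·x + 10·y + 36 = 0 ∩ |BA|² = 241/4]
4. B_y = 0  [line 8/3·x + 10·y + 36 = 0 ∩ |BA|² = 241/4]
   → B = (-27/2, 0)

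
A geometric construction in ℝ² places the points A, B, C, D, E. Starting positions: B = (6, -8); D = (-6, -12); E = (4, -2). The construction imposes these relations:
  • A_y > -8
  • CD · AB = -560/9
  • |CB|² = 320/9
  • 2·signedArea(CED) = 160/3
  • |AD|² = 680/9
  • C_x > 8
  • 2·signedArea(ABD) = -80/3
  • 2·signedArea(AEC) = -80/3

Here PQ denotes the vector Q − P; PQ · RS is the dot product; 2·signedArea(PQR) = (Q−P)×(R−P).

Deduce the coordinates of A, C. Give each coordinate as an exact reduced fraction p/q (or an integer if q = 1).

1. A_x = 4/3  [line 4·x + -12·y + -280/3 = 0 ∩ |AD|² = 680/9]
2. A_y = -22/3  [line 4·x + -12·y + -280/3 = 0 ∩ |AD|² = 680/9]
   → A = (4/3, -22/3)
3. C_x = 26/3  [CD · AB = -560/9 ∩ 2·signedArea(CED) = 160/3]
4. C_y = -8/3  [CD · AB = -560/9 ∩ 2·signedArea(CED) = 160/3]
   → C = (26/3, -8/3)

A = (4/3, -22/3)
C = (26/3, -8/3)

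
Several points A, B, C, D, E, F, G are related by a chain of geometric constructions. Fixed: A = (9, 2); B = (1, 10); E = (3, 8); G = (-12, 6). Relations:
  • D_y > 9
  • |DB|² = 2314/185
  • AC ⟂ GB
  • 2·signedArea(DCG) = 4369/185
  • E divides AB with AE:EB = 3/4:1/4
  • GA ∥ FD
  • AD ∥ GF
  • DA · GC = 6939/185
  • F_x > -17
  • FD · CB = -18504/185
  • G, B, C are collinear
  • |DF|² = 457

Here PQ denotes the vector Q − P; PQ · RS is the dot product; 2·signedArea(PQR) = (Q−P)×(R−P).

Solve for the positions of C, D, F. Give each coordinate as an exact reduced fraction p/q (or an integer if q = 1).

1. C_x = 1121/185  [G, B, C are collinear ∩ AC ⟂ GB]
2. C_y = 2138/185  [G, B, C are collinear ∩ AC ⟂ GB]
   → C = (1121/185, 2138/185)
3. D_x = 838/185  [DA · GC = 6939/185 ∩ 2·signedArea(DCG) = 4369/185]
4. D_y = 1809/185  [DA · GC = 6939/185 ∩ 2·signedArea(DCG) = 4369/185]
   → D = (838/185, 1809/185)
5. F_x = -3047/185  [GA ∥ FD ∩ AD ∥ GF]
6. F_y = 2549/185  [GA ∥ FD ∩ AD ∥ GF]
   → F = (-3047/185, 2549/185)

C = (1121/185, 2138/185)
D = (838/185, 1809/185)
F = (-3047/185, 2549/185)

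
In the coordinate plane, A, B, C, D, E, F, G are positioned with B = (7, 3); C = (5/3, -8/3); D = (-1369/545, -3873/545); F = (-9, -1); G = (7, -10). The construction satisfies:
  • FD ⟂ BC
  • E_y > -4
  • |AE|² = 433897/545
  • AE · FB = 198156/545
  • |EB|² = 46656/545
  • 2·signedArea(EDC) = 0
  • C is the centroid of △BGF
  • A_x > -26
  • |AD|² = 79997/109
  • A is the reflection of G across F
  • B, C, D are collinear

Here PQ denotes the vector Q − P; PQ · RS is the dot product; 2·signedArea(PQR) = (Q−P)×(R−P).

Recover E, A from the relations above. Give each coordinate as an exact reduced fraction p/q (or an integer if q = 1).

1. A_x = -25  [A is the reflection of G across F]
2. A_y = 8  [A is the reflection of G across F]
   → A = (-25, 8)
3. E_x = 359/545  [2·signedArea(EDC) = 0 ∩ AE · FB = 198156/545]
4. E_y = -2037/545  [2·signedArea(EDC) = 0 ∩ AE · FB = 198156/545]
   → E = (359/545, -2037/545)

A = (-25, 8)
E = (359/545, -2037/545)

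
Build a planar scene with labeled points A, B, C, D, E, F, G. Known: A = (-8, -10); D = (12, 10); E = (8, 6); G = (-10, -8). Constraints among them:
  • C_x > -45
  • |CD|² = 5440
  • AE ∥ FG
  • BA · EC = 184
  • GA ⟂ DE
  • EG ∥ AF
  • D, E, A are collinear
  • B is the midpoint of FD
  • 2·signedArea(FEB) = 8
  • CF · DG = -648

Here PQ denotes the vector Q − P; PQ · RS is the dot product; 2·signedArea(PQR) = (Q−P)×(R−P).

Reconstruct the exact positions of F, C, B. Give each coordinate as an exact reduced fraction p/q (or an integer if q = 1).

1. F_x = -26  [AE ∥ FG ∩ EG ∥ AF]
2. F_y = -24  [AE ∥ FG ∩ EG ∥ AF]
   → F = (-26, -24)
3. C_x = -44  [line 22·x + 18·y + 1652 = 0 ∩ |CD|² = 5440]
4. C_y = -38  [line 22·x + 18·y + 1652 = 0 ∩ |CD|² = 5440]
   → C = (-44, -38)
5. B_x = -7  [B is the midpoint of FD]
6. B_y = -7  [B is the midpoint of FD]
   → B = (-7, -7)

B = (-7, -7)
C = (-44, -38)
F = (-26, -24)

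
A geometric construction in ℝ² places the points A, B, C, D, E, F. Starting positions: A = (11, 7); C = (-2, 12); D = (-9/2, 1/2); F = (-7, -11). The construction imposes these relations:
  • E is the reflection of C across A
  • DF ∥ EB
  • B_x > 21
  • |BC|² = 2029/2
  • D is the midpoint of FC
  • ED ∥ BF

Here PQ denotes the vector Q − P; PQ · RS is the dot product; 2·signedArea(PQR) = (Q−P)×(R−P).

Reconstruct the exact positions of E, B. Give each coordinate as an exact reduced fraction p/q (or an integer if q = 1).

B = (43/2, -19/2)
E = (24, 2)

1. E_x = 24  [E is the reflection of C across A]
2. E_y = 2  [E is the reflection of C across A]
   → E = (24, 2)
3. B_x = 43/2  [ED ∥ BF ∩ DF ∥ EB]
4. B_y = -19/2  [ED ∥ BF ∩ DF ∥ EB]
   → B = (43/2, -19/2)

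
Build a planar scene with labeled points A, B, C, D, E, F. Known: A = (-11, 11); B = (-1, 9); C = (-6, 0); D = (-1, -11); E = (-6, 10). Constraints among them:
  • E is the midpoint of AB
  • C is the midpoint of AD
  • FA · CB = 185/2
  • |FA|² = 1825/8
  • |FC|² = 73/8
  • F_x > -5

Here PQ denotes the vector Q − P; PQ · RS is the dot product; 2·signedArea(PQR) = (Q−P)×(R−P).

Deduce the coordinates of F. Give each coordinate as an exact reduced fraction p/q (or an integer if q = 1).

F = (-19/4, -11/4)

1. F_x = -19/4  [line -5·x + -9·y + -97/2 = 0 ∩ |FA|² = 1825/8]
2. F_y = -11/4  [line -5·x + -9·y + -97/2 = 0 ∩ |FA|² = 1825/8]
   → F = (-19/4, -11/4)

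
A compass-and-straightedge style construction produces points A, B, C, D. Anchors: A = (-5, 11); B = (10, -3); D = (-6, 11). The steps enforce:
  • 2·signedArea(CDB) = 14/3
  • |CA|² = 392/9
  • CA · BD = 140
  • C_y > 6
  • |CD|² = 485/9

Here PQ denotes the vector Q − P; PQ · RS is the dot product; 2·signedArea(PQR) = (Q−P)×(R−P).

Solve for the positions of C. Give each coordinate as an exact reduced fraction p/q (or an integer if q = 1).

1. C_x = -1/3  [2·signedArea(CDB) = 14/3 ∩ CA · BD = 140]
2. C_y = 19/3  [2·signedArea(CDB) = 14/3 ∩ CA · BD = 140]
   → C = (-1/3, 19/3)

C = (-1/3, 19/3)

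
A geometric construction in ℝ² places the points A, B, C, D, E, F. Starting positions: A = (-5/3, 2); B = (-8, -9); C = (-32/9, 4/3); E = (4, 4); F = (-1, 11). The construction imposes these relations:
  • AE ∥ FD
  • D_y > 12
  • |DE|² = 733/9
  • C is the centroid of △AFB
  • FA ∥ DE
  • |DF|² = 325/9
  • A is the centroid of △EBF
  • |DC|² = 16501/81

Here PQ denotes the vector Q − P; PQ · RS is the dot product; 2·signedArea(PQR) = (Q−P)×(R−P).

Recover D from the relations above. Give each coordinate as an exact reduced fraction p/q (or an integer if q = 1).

D = (14/3, 13)

1. D_x = 14/3  [FA ∥ DE ∩ AE ∥ FD]
2. D_y = 13  [FA ∥ DE ∩ AE ∥ FD]
   → D = (14/3, 13)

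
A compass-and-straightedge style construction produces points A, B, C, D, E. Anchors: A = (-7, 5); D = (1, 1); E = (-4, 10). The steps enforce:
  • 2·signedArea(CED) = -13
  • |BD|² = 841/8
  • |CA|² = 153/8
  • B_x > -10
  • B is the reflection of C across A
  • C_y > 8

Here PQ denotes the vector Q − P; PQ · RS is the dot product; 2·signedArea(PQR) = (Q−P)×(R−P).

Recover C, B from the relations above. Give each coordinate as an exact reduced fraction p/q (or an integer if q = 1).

1. C_x = -19/4  [line 9·x + 5·y + -1 = 0 ∩ |CA|² = 153/8]
2. C_y = 35/4  [line 9·x + 5·y + -1 = 0 ∩ |CA|² = 153/8]
   → C = (-19/4, 35/4)
3. B_x = -37/4  [B is the reflection of C across A]
4. B_y = 5/4  [B is the reflection of C across A]
   → B = (-37/4, 5/4)

B = (-37/4, 5/4)
C = (-19/4, 35/4)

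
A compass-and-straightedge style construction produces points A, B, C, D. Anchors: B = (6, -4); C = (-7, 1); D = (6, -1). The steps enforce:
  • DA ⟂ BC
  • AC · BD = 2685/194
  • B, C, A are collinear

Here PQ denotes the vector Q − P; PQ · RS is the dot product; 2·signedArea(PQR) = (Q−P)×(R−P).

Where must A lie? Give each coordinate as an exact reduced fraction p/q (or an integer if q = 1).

1. A_x = 969/194  [B, C, A are collinear ∩ DA ⟂ BC]
2. A_y = -701/194  [B, C, A are collinear ∩ DA ⟂ BC]
   → A = (969/194, -701/194)

A = (969/194, -701/194)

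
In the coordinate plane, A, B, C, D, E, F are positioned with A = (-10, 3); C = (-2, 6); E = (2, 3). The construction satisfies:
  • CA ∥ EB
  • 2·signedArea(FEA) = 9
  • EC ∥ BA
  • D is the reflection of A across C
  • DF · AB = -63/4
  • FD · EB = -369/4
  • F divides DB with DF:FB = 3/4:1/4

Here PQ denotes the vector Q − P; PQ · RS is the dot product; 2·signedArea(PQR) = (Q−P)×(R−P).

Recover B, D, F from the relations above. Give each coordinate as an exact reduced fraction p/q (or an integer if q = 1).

B = (-6, 0)
D = (6, 9)
F = (-3, 9/4)

1. B_x = -6  [EC ∥ BA ∩ CA ∥ EB]
2. B_y = 0  [EC ∥ BA ∩ CA ∥ EB]
   → B = (-6, 0)
3. D_x = 6  [D is the reflection of A across C]
4. D_y = 9  [D is the reflection of A across C]
   → D = (6, 9)
5. F_x = -3  [F divides DB with DF:FB = 3/4:1/4]
6. F_y = 9/4  [F divides DB with DF:FB = 3/4:1/4]
   → F = (-3, 9/4)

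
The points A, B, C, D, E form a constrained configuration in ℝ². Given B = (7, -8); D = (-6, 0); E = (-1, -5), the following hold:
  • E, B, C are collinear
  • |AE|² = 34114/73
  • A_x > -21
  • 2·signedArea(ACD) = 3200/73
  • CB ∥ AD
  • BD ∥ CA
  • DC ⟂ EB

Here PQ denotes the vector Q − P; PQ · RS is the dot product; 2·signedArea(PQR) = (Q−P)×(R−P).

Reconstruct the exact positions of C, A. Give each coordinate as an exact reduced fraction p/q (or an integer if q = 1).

1. C_x = -513/73  [E, B, C are collinear ∩ DC ⟂ EB]
2. C_y = -200/73  [E, B, C are collinear ∩ DC ⟂ EB]
   → C = (-513/73, -200/73)
3. A_x = -1462/73  [CB ∥ AD ∩ BD ∥ CA]
4. A_y = 384/73  [CB ∥ AD ∩ BD ∥ CA]
   → A = (-1462/73, 384/73)

A = (-1462/73, 384/73)
C = (-513/73, -200/73)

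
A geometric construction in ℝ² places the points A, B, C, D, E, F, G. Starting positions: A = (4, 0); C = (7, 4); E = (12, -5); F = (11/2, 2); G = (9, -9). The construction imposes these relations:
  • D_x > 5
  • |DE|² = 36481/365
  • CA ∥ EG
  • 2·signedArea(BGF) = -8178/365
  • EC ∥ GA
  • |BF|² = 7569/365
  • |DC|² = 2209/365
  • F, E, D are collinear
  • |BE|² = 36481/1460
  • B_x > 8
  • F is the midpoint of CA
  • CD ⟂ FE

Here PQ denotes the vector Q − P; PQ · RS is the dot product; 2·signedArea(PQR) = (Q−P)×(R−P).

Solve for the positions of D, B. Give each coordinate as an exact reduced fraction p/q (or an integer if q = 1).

1. D_x = 1897/365  [F, E, D are collinear ∩ CD ⟂ FE]
2. D_y = 849/365  [F, E, D are collinear ∩ CD ⟂ FE]
   → D = (1897/365, 849/365)
3. B_x = 6277/730  [line -11·x + -7/2·y + 65631/730 = 0 ∩ |BF|² = 7569/365]
4. B_y = -488/365  [line -11·x + -7/2·y + 65631/730 = 0 ∩ |BF|² = 7569/365]
   → B = (6277/730, -488/365)

B = (6277/730, -488/365)
D = (1897/365, 849/365)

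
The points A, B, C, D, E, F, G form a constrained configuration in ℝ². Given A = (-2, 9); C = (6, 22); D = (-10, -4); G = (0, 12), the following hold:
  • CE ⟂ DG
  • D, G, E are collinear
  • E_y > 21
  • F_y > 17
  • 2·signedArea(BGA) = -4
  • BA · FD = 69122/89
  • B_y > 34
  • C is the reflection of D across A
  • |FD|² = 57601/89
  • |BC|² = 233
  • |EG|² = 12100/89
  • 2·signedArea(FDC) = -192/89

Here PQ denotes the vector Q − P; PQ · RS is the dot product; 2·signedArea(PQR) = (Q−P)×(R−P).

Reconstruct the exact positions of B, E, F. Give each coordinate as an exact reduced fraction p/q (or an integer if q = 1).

1. B_x = 14  [line 3·x + -2·y + 28 = 0 ∩ |BC|² = 233]
2. B_y = 35  [line 3·x + -2·y + 28 = 0 ∩ |BC|² = 233]
   → B = (14, 35)
3. E_x = 550/89  [D, G, E are collinear ∩ CE ⟂ DG]
4. E_y = 1948/89  [D, G, E are collinear ∩ CE ⟂ DG]
   → E = (550/89, 1948/89)
5. F_x = 302/89  [2·signedArea(FDC) = -192/89 ∩ BA · FD = 69122/89]
6. F_y = 1569/89  [2·signedArea(FDC) = -192/89 ∩ BA · FD = 69122/89]
   → F = (302/89, 1569/89)

B = (14, 35)
E = (550/89, 1948/89)
F = (302/89, 1569/89)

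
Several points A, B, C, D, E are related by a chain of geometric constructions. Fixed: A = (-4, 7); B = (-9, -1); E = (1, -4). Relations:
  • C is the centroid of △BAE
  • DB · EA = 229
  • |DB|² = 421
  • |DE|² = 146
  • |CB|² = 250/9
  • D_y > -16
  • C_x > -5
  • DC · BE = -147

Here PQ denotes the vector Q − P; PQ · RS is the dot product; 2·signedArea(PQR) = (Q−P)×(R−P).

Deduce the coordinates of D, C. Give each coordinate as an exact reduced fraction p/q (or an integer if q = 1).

1. D_x = 6  [line 5·x + -11·y + -195 = 0 ∩ |DB|² = 421]
2. D_y = -15  [line 5·x + -11·y + -195 = 0 ∩ |DB|² = 421]
   → D = (6, -15)
3. C_x = -4  [DC · BE = -147 ∩ C is the centroid of △BAE]
4. C_y = 2/3  [DC · BE = -147 ∩ C is the centroid of △BAE]
   → C = (-4, 2/3)

C = (-4, 2/3)
D = (6, -15)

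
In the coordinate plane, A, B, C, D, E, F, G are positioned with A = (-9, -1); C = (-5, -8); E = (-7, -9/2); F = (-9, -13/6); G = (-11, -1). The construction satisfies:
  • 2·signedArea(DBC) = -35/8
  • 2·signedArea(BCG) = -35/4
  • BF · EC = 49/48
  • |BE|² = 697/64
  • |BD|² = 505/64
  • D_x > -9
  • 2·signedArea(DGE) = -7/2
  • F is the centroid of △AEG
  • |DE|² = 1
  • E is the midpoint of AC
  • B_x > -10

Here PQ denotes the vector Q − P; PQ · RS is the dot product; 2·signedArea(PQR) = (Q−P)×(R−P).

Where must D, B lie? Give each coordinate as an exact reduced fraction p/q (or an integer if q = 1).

1. B_x = -9  [2·signedArea(BCG) = -35/4 ∩ BF · EC = 49/48]
2. B_y = -15/8  [2·signedArea(BCG) = -35/4 ∩ BF · EC = 49/48]
   → B = (-9, -15/8)
3. D_x = -8  [2·signedArea(DGE) = -7/2 ∩ 2·signedArea(DBC) = -35/8]
4. D_y = -9/2  [2·signedArea(DGE) = -7/2 ∩ 2·signedArea(DBC) = -35/8]
   → D = (-8, -9/2)

B = (-9, -15/8)
D = (-8, -9/2)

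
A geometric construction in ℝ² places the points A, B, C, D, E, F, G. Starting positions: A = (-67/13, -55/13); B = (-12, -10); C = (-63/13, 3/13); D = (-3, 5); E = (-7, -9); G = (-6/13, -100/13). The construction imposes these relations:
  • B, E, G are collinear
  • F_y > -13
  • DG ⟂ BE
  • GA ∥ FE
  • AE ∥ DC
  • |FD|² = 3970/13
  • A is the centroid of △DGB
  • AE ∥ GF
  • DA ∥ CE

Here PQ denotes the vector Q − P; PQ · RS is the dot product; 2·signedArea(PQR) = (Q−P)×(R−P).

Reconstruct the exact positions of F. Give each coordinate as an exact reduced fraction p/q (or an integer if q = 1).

1. F_x = -30/13  [GA ∥ FE ∩ AE ∥ GF]
2. F_y = -162/13  [GA ∥ FE ∩ AE ∥ GF]
   → F = (-30/13, -162/13)

F = (-30/13, -162/13)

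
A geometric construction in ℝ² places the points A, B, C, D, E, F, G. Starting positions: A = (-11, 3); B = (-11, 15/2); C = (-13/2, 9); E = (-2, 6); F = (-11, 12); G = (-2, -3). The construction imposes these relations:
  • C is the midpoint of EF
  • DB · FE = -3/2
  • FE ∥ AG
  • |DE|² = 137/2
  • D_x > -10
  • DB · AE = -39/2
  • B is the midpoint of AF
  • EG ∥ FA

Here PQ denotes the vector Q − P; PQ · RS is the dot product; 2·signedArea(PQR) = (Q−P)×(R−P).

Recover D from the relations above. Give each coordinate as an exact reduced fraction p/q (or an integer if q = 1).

D = (-19/2, 19/2)

1. D_x = -19/2  [DB · FE = -3/2 ∩ DB · AE = -39/2]
2. D_y = 19/2  [DB · FE = -3/2 ∩ DB · AE = -39/2]
   → D = (-19/2, 19/2)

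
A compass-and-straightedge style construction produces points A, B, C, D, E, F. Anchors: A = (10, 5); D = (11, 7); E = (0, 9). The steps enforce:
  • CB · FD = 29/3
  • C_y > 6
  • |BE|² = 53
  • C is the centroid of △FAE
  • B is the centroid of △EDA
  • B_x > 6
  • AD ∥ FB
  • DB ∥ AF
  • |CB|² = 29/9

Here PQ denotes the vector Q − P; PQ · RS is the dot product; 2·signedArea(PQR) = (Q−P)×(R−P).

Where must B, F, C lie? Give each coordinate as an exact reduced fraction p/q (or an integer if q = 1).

1. B_x = 7  [B is the centroid of △EDA]
2. B_y = 7  [B is the centroid of △EDA]
   → B = (7, 7)
3. F_x = 6  [AD ∥ FB ∩ DB ∥ AF]
4. F_y = 5  [AD ∥ FB ∩ DB ∥ AF]
   → F = (6, 5)
5. C_x = 16/3  [C is the centroid of △FAE]
6. C_y = 19/3  [C is the centroid of △FAE]
   → C = (16/3, 19/3)

B = (7, 7)
C = (16/3, 19/3)
F = (6, 5)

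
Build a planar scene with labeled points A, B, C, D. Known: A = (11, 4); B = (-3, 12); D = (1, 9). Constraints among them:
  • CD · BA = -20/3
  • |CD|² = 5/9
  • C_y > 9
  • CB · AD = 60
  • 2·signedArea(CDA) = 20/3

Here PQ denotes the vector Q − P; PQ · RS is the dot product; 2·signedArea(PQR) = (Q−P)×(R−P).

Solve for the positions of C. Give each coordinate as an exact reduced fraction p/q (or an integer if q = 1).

1. C_x = 5/3  [CD · BA = -20/3 ∩ CB · AD = 60]
2. C_y = 28/3  [CD · BA = -20/3 ∩ CB · AD = 60]
   → C = (5/3, 28/3)

C = (5/3, 28/3)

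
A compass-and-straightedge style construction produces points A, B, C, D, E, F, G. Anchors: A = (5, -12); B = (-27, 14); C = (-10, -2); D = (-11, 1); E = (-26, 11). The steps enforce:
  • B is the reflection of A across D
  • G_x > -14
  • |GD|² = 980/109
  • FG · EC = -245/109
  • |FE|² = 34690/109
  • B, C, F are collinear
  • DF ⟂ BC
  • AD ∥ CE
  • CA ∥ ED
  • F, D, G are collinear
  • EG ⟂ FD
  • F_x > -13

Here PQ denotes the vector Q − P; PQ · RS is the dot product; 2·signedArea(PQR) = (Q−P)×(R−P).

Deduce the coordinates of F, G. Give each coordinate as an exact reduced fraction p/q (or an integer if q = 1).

F = (-1311/109, -10/109)
G = (-1423/109, -129/109)

1. F_x = -1311/109  [B, C, F are collinear ∩ DF ⟂ BC]
2. F_y = -10/109  [B, C, F are collinear ∩ DF ⟂ BC]
   → F = (-1311/109, -10/109)
3. G_x = -1423/109  [F, D, G are collinear ∩ EG ⟂ FD]
4. G_y = -129/109  [F, D, G are collinear ∩ EG ⟂ FD]
   → G = (-1423/109, -129/109)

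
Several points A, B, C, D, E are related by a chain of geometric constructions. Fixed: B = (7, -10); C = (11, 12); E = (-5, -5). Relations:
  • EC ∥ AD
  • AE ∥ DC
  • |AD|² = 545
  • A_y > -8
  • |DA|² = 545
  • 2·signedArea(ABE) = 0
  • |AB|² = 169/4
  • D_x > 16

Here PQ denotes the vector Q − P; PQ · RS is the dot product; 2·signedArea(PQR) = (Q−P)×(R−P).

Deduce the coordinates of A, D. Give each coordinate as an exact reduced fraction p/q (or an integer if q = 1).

A = (1, -15/2)
D = (17, 19/2)

1. A_x = 1  [line -5·x + -12·y + -85 = 0 ∩ |AB|² = 169/4]
2. A_y = -15/2  [line -5·x + -12·y + -85 = 0 ∩ |AB|² = 169/4]
   → A = (1, -15/2)
3. D_x = 17  [AE ∥ DC ∩ EC ∥ AD]
4. D_y = 19/2  [AE ∥ DC ∩ EC ∥ AD]
   → D = (17, 19/2)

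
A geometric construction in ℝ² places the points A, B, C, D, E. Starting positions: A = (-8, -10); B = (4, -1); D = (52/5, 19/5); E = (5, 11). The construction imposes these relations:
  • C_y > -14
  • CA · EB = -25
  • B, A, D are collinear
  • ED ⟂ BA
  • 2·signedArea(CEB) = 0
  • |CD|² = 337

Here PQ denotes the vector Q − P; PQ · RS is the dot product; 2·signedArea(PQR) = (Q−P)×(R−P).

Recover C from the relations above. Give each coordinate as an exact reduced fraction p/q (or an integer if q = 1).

C = (3, -13)

1. C_x = 3  [2·signedArea(CEB) = 0 ∩ CA · EB = -25]
2. C_y = -13  [2·signedArea(CEB) = 0 ∩ CA · EB = -25]
   → C = (3, -13)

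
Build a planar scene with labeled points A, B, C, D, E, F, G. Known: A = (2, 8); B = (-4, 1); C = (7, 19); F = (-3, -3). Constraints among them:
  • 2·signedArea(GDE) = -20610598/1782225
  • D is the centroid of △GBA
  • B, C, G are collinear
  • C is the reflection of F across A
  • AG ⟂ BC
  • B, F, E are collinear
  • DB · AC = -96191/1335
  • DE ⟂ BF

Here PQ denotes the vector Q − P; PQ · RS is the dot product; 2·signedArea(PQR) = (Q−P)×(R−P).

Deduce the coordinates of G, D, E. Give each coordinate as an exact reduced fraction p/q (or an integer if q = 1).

1. G_x = 332/445  [B, C, G are collinear ∩ AG ⟂ BC]
2. G_y = 3901/445  [B, C, G are collinear ∩ AG ⟂ BC]
   → G = (332/445, 3901/445)
3. D_x = -186/445  [D is the centroid of △GBA]
4. D_y = 7906/1335  [D is the centroid of △GBA]
   → D = (-186/445, 7906/1335)
5. E_x = -112282/22695  [B, F, E are collinear ∩ DE ⟂ BF]
6. E_y = 108703/22695  [B, F, E are collinear ∩ DE ⟂ BF]
   → E = (-112282/22695, 108703/22695)

D = (-186/445, 7906/1335)
E = (-112282/22695, 108703/22695)
G = (332/445, 3901/445)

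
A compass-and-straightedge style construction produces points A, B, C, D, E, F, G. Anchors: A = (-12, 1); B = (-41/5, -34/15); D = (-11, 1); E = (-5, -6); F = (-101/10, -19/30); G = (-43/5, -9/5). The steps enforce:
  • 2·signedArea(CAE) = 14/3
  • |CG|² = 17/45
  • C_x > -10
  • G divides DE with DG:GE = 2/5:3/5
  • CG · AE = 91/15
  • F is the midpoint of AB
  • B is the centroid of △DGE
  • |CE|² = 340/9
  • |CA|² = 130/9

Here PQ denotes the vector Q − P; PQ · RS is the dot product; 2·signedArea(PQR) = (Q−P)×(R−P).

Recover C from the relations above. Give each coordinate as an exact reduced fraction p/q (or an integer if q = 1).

1. C_x = -9  [CG · AE = 91/15 ∩ 2·signedArea(CAE) = 14/3]
2. C_y = -4/3  [CG · AE = 91/15 ∩ 2·signedArea(CAE) = 14/3]
   → C = (-9, -4/3)

C = (-9, -4/3)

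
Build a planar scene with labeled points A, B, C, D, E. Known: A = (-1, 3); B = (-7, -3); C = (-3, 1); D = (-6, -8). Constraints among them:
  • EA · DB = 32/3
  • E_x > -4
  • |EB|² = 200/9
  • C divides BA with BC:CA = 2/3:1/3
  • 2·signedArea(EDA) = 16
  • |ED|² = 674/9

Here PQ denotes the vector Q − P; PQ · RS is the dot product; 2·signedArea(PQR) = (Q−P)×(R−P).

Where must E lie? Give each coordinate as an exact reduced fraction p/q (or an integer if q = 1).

1. E_x = -11/3  [2·signedArea(EDA) = 16 ∩ EA · DB = 32/3]
2. E_y = 1/3  [2·signedArea(EDA) = 16 ∩ EA · DB = 32/3]
   → E = (-11/3, 1/3)

E = (-11/3, 1/3)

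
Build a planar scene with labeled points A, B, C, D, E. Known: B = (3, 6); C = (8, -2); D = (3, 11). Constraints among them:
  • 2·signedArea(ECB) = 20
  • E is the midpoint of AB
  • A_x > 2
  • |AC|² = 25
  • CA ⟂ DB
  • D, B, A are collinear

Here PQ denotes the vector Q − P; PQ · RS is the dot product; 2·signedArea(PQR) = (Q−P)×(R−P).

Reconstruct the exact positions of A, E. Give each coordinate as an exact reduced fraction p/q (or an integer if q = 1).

A = (3, -2)
E = (3, 2)

1. A_x = 3  [D, B, A are collinear ∩ CA ⟂ DB]
2. A_y = -2  [D, B, A are collinear ∩ CA ⟂ DB]
   → A = (3, -2)
3. E_x = 3  [E is the midpoint of AB]
4. E_y = 2  [E is the midpoint of AB]
   → E = (3, 2)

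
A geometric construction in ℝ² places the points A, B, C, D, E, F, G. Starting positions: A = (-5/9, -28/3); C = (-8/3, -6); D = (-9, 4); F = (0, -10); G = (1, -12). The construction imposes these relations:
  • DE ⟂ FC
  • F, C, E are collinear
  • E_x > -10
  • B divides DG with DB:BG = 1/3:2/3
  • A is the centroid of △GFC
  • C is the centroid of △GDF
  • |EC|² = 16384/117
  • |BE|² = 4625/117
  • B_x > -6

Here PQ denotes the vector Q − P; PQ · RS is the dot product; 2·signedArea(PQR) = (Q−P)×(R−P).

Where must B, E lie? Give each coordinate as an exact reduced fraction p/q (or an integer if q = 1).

1. B_x = -17/3  [B divides DG with DB:BG = 1/3:2/3]
2. B_y = -4/3  [B divides DG with DB:BG = 1/3:2/3]
   → B = (-17/3, -4/3)
3. E_x = -120/13  [F, C, E are collinear ∩ DE ⟂ FC]
4. E_y = 50/13  [F, C, E are collinear ∩ DE ⟂ FC]
   → E = (-120/13, 50/13)

B = (-17/3, -4/3)
E = (-120/13, 50/13)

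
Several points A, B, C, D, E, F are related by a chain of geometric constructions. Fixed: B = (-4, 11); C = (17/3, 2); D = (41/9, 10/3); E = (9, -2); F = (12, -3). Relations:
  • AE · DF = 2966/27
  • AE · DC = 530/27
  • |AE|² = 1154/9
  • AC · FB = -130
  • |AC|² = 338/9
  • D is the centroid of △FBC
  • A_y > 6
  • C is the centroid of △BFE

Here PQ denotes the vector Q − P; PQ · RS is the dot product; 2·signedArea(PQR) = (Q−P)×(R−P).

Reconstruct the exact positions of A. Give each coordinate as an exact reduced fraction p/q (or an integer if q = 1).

1. A_x = 4/3  [AE · DC = 530/27 ∩ AC · FB = -130]
2. A_y = 19/3  [AE · DC = 530/27 ∩ AC · FB = -130]
   → A = (4/3, 19/3)

A = (4/3, 19/3)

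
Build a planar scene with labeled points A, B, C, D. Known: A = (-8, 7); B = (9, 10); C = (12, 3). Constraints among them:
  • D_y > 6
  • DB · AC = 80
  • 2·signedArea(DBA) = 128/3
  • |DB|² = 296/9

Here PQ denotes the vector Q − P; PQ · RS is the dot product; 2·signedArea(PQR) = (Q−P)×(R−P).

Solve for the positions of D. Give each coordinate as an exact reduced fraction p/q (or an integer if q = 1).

1. D_x = 13/3  [2·signedArea(DBA) = 128/3 ∩ DB · AC = 80]
2. D_y = 20/3  [2·signedArea(DBA) = 128/3 ∩ DB · AC = 80]
   → D = (13/3, 20/3)

D = (13/3, 20/3)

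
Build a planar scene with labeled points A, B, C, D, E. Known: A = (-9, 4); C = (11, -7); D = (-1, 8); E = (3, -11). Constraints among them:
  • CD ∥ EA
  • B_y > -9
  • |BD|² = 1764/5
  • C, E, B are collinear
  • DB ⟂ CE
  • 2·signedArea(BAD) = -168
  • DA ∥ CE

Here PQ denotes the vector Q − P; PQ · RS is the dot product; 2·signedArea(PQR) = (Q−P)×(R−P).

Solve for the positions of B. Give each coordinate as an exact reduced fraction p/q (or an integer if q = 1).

B = (37/5, -44/5)

1. B_x = 37/5  [C, E, B are collinear ∩ DB ⟂ CE]
2. B_y = -44/5  [C, E, B are collinear ∩ DB ⟂ CE]
   → B = (37/5, -44/5)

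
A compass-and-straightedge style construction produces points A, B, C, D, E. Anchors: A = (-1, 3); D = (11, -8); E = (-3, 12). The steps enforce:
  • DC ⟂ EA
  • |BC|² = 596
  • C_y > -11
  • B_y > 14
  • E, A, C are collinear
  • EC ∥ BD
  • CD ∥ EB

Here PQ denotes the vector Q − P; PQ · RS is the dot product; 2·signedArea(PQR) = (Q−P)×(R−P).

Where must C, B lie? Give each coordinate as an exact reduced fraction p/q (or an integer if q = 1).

B = (519/85, 1192/85)
C = (161/85, -852/85)

1. C_x = 161/85  [E, A, C are collinear ∩ DC ⟂ EA]
2. C_y = -852/85  [E, A, C are collinear ∩ DC ⟂ EA]
   → C = (161/85, -852/85)
3. B_x = 519/85  [EC ∥ BD ∩ CD ∥ EB]
4. B_y = 1192/85  [EC ∥ BD ∩ CD ∥ EB]
   → B = (519/85, 1192/85)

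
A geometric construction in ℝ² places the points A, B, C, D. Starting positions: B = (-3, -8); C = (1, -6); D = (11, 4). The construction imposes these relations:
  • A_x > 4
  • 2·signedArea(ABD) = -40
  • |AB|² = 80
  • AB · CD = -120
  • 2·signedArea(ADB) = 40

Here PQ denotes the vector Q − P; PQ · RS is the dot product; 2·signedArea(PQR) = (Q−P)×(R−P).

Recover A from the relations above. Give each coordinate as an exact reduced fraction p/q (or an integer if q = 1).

1. A_x = 5  [2·signedArea(ABD) = -40 ∩ AB · CD = -120]
2. A_y = -4  [2·signedArea(ABD) = -40 ∩ AB · CD = -120]
   → A = (5, -4)

A = (5, -4)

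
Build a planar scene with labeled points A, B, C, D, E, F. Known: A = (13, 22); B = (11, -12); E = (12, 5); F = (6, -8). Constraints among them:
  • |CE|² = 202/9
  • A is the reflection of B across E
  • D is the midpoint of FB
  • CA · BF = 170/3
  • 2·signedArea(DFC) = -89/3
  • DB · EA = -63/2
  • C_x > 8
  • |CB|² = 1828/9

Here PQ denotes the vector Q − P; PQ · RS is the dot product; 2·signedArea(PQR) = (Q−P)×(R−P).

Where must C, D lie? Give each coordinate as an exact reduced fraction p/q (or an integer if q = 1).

C = (25/3, 2)
D = (17/2, -10)

1. C_x = 25/3  [line 5·x + -4·y + -101/3 = 0 ∩ |CB|² = 1828/9]
2. C_y = 2  [line 5·x + -4·y + -101/3 = 0 ∩ |CB|² = 1828/9]
   → C = (25/3, 2)
3. D_x = 17/2  [D is the midpoint of FB]
4. D_y = -10  [D is the midpoint of FB]
   → D = (17/2, -10)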